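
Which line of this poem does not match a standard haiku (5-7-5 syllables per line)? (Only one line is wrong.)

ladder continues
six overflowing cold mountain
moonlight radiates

The second line

Line 1: "ladder continues": 2+3 = 5 ✓
Line 2: "six overflowing cold mountain": 1+4+1+2 = 8 (expected 7)
Line 3: "moonlight radiates": 2+3 = 5 ✓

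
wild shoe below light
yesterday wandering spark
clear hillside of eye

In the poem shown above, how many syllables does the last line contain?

5

The last line: clear(1) + hillside(2) + of(1) + eye(1) = 5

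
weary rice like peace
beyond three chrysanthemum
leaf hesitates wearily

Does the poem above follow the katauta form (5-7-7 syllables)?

Line 1: "weary rice like peace": 2+1+1+1 = 5 ✓
Line 2: "beyond three chrysanthemum": 2+1+4 = 7 ✓
Line 3: "leaf hesitates wearily": 1+3+3 = 7 ✓

Yes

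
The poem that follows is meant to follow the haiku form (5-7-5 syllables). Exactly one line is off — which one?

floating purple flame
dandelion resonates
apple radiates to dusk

Line 1: floating (2), purple (2), flame (1) → 5 ✓
Line 2: dandelion (4), resonates (3) → 7 ✓
Line 3: apple (2), radiates (3), to (1), dusk (1) → 7 (expected 5)

The third line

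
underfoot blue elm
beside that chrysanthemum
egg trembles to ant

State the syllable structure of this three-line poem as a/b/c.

Line 1: "underfoot blue elm": 3+1+1 = 5
Line 2: "beside that chrysanthemum": 2+1+4 = 7
Line 3: "egg trembles to ant": 1+2+1+1 = 5

5/7/5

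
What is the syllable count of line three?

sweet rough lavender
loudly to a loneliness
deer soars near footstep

Line three: "deer soars near footstep": 1+1+1+2 = 5

5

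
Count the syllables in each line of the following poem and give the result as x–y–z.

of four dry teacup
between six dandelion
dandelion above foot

5–7–7

Line 1: of (1), four (1), dry (1), teacup (2) → 5
Line 2: between (2), six (1), dandelion (4) → 7
Line 3: dandelion (4), above (2), foot (1) → 7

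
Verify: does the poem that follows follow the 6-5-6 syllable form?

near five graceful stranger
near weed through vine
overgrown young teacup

No

Line 1: "near five graceful stranger": 1+1+2+2 = 6 ✓
Line 2: "near weed through vine": 1+1+1+1 = 4 (expected 5)
Line 3: "overgrown young teacup": 3+1+2 = 6 ✓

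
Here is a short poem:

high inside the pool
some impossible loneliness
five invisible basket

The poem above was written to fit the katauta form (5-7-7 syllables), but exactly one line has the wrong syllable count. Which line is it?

The second line

Line 1: high (1), inside (2), the (1), pool (1) → 5 ✓
Line 2: some (1), impossible (4), loneliness (3) → 8 (expected 7)
Line 3: five (1), invisible (4), basket (2) → 7 ✓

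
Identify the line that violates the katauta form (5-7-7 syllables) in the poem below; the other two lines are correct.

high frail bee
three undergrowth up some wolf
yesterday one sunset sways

Line 1: "high frail bee": 1+1+1 = 3 (expected 5)
Line 2: "three undergrowth up some wolf": 1+3+1+1+1 = 7 ✓
Line 3: "yesterday one sunset sways": 3+1+2+1 = 7 ✓

Line 1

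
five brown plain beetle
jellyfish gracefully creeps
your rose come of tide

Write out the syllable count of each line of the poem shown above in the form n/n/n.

Line 1: "five brown plain beetle": 1+1+1+2 = 5
Line 2: "jellyfish gracefully creeps": 3+3+1 = 7
Line 3: "your rose come of tide": 1+1+1+1+1 = 5

5/7/5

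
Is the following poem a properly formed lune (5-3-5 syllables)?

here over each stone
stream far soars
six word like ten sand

Line 1: "here over each stone": 1+2+1+1 = 5 ✓
Line 2: "stream far soars": 1+1+1 = 3 ✓
Line 3: "six word like ten sand": 1+1+1+1+1 = 5 ✓

Yes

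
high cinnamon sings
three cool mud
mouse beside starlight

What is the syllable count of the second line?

3

The second line: three (1), cool (1), mud (1) → 3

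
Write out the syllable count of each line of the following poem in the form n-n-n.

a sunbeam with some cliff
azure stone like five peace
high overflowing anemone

6-6-9

Line 1: a (1), sunbeam (2), with (1), some (1), cliff (1) → 6
Line 2: azure (2), stone (1), like (1), five (1), peace (1) → 6
Line 3: high (1), overflowing (4), anemone (4) → 9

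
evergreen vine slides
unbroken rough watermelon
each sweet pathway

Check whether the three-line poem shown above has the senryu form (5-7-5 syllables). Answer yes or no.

Line 1: "evergreen vine slides": 3+1+1 = 5 ✓
Line 2: "unbroken rough watermelon": 3+1+4 = 8 (expected 7)
Line 3: "each sweet pathway": 1+1+2 = 4 (expected 5)

No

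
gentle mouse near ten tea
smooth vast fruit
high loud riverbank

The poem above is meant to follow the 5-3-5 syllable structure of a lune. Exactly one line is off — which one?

Line 1: gentle (2), mouse (1), near (1), ten (1), tea (1) → 6 (expected 5)
Line 2: smooth (1), vast (1), fruit (1) → 3 ✓
Line 3: high (1), loud (1), riverbank (3) → 5 ✓

The first line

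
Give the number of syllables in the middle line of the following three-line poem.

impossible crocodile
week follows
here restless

3

The middle line: "week follows": 1+2 = 3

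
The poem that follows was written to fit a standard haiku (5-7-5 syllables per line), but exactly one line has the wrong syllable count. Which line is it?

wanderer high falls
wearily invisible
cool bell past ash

Line 3

Line 1: wanderer(3) + high(1) + falls(1) = 5 ✓
Line 2: wearily(3) + invisible(4) = 7 ✓
Line 3: cool(1) + bell(1) + past(1) + ash(1) = 4 (expected 5)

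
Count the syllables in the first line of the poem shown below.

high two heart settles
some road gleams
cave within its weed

The first line: high (1), two (1), heart (1), settles (2) → 5

5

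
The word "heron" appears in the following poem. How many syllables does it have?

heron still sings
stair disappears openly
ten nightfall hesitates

2

"heron" has 2 syllables.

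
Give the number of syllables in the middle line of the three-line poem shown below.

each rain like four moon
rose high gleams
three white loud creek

3

The middle line: "rose high gleams": 1+1+1 = 3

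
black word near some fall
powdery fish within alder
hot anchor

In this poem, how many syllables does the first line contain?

The first line: black (1), word (1), near (1), some (1), fall (1) → 5

5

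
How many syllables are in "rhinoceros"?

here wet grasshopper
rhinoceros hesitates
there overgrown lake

"rhinoceros" has 4 syllables.

4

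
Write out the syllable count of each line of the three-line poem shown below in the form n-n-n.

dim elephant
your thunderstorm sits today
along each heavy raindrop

Line 1: "dim elephant": 1+3 = 4
Line 2: "your thunderstorm sits today": 1+3+1+2 = 7
Line 3: "along each heavy raindrop": 2+1+2+2 = 7

4-7-7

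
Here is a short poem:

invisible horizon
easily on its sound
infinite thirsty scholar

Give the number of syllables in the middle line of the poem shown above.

6

The middle line: easily(3) + on(1) + its(1) + sound(1) = 6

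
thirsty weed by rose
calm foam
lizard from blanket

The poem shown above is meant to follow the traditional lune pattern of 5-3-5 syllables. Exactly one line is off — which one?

Line 1: thirsty (2), weed (1), by (1), rose (1) → 5 ✓
Line 2: calm (1), foam (1) → 2 (expected 3)
Line 3: lizard (2), from (1), blanket (2) → 5 ✓

The second line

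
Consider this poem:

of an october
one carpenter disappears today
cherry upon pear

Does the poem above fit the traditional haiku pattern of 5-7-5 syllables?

No

Line 1: of (1), an (1), october (3) → 5 ✓
Line 2: one (1), carpenter (3), disappears (3), today (2) → 9 (expected 7)
Line 3: cherry (2), upon (2), pear (1) → 5 ✓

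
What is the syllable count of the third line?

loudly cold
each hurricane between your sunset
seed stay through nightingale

6

The third line: seed (1), stay (1), through (1), nightingale (3) → 6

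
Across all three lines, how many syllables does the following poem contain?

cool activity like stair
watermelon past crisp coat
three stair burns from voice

19

Line 1: cool (1), activity (4), like (1), stair (1) → 7
Line 2: watermelon (4), past (1), crisp (1), coat (1) → 7
Line 3: three (1), stair (1), burns (1), from (1), voice (1) → 5
Total: 7 + 7 + 5 = 19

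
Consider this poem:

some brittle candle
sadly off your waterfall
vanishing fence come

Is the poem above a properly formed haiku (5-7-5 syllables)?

Yes

Line 1: some (1), brittle (2), candle (2) → 5 ✓
Line 2: sadly (2), off (1), your (1), waterfall (3) → 7 ✓
Line 3: vanishing (3), fence (1), come (1) → 5 ✓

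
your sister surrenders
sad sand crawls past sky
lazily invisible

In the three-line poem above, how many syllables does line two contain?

Line two: "sad sand crawls past sky": 1+1+1+1+1 = 5

5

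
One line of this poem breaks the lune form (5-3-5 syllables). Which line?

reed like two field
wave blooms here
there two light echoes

Line 1: "reed like two field": 1+1+1+1 = 4 (expected 5)
Line 2: "wave blooms here": 1+1+1 = 3 ✓
Line 3: "there two light echoes": 1+1+1+2 = 5 ✓

The first line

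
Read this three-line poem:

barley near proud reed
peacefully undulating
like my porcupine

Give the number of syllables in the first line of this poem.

The first line: "barley near proud reed": 2+1+1+1 = 5

5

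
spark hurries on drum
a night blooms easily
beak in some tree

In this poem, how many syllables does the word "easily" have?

"easily" has 3 syllables.

3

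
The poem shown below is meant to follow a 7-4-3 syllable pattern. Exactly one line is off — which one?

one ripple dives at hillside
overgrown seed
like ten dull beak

Line 1: one(1) + ripple(2) + dives(1) + at(1) + hillside(2) = 7 ✓
Line 2: overgrown(3) + seed(1) = 4 ✓
Line 3: like(1) + ten(1) + dull(1) + beak(1) = 4 (expected 3)

Line 3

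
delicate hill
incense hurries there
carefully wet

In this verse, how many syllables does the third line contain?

4

The third line: carefully (3), wet (1) → 4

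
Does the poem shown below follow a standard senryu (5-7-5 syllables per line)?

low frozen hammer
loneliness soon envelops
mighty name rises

Line 1: "low frozen hammer": 1+2+2 = 5 ✓
Line 2: "loneliness soon envelops": 3+1+3 = 7 ✓
Line 3: "mighty name rises": 2+1+2 = 5 ✓

Yes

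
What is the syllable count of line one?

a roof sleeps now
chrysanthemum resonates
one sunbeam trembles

4

Line one: "a roof sleeps now": 1+1+1+1 = 4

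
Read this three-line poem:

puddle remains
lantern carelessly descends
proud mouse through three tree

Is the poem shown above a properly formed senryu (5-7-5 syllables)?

Line 1: "puddle remains": 2+2 = 4 (expected 5)
Line 2: "lantern carelessly descends": 2+3+2 = 7 ✓
Line 3: "proud mouse through three tree": 1+1+1+1+1 = 5 ✓

No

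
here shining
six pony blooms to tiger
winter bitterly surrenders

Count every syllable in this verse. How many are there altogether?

Line 1: "here shining": 1+2 = 3
Line 2: "six pony blooms to tiger": 1+2+1+1+2 = 7
Line 3: "winter bitterly surrenders": 2+3+3 = 8
Total: 3 + 7 + 8 = 18

18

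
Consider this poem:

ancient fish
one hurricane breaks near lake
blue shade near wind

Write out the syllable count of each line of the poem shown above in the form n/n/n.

3/7/4

Line 1: "ancient fish": 2+1 = 3
Line 2: "one hurricane breaks near lake": 1+3+1+1+1 = 7
Line 3: "blue shade near wind": 1+1+1+1 = 4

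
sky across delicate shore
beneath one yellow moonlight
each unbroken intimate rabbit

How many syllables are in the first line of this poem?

7

The first line: sky (1), across (2), delicate (3), shore (1) → 7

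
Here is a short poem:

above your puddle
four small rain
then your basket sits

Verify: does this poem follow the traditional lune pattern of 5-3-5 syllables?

Yes

Line 1: above(2) + your(1) + puddle(2) = 5 ✓
Line 2: four(1) + small(1) + rain(1) = 3 ✓
Line 3: then(1) + your(1) + basket(2) + sits(1) = 5 ✓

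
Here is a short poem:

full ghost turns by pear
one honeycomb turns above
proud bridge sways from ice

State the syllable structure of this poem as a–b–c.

Line 1: full(1) + ghost(1) + turns(1) + by(1) + pear(1) = 5
Line 2: one(1) + honeycomb(3) + turns(1) + above(2) = 7
Line 3: proud(1) + bridge(1) + sways(1) + from(1) + ice(1) = 5

5–7–5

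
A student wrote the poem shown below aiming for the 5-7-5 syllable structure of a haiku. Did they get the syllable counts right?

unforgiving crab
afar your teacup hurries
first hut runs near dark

Yes

Line 1: "unforgiving crab": 4+1 = 5 ✓
Line 2: "afar your teacup hurries": 2+1+2+2 = 7 ✓
Line 3: "first hut runs near dark": 1+1+1+1+1 = 5 ✓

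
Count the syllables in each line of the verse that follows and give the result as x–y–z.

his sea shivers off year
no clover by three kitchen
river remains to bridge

6–7–6

Line 1: "his sea shivers off year": 1+1+2+1+1 = 6
Line 2: "no clover by three kitchen": 1+2+1+1+2 = 7
Line 3: "river remains to bridge": 2+2+1+1 = 6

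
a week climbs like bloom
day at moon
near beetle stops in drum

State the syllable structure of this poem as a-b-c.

5-3-6

Line 1: a(1) + week(1) + climbs(1) + like(1) + bloom(1) = 5
Line 2: day(1) + at(1) + moon(1) = 3
Line 3: near(1) + beetle(2) + stops(1) + in(1) + drum(1) = 6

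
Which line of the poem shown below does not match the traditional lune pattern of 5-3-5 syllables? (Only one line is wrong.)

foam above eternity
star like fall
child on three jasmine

Line 1: foam (1), above (2), eternity (4) → 7 (expected 5)
Line 2: star (1), like (1), fall (1) → 3 ✓
Line 3: child (1), on (1), three (1), jasmine (2) → 5 ✓

The first line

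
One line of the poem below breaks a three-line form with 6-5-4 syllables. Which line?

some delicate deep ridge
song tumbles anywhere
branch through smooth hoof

The second line

Line 1: some (1), delicate (3), deep (1), ridge (1) → 6 ✓
Line 2: song (1), tumbles (2), anywhere (3) → 6 (expected 5)
Line 3: branch (1), through (1), smooth (1), hoof (1) → 4 ✓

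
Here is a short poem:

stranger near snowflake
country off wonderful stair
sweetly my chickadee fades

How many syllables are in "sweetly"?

2

"sweetly" has 2 syllables.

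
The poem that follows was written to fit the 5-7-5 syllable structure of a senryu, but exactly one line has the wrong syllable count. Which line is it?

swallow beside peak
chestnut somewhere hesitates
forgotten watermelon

Line 3

Line 1: swallow (2), beside (2), peak (1) → 5 ✓
Line 2: chestnut (2), somewhere (2), hesitates (3) → 7 ✓
Line 3: forgotten (3), watermelon (4) → 7 (expected 5)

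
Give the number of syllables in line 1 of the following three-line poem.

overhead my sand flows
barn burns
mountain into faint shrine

6

Line 1: "overhead my sand flows": 3+1+1+1 = 6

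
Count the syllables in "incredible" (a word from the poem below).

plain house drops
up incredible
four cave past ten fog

"incredible" has 4 syllables.

4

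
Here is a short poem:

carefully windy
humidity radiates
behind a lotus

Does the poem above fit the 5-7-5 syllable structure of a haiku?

Yes

Line 1: "carefully windy": 3+2 = 5 ✓
Line 2: "humidity radiates": 4+3 = 7 ✓
Line 3: "behind a lotus": 2+1+2 = 5 ✓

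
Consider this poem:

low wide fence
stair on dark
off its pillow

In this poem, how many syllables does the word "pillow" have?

2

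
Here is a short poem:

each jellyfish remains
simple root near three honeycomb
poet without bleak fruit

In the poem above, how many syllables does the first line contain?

6

The first line: "each jellyfish remains": 1+3+2 = 6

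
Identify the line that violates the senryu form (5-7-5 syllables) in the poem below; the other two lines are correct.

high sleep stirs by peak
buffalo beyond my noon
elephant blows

The third line

Line 1: high (1), sleep (1), stirs (1), by (1), peak (1) → 5 ✓
Line 2: buffalo (3), beyond (2), my (1), noon (1) → 7 ✓
Line 3: elephant (3), blows (1) → 4 (expected 5)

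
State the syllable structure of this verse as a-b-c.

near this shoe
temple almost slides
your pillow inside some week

Line 1: near(1) + this(1) + shoe(1) = 3
Line 2: temple(2) + almost(2) + slides(1) = 5
Line 3: your(1) + pillow(2) + inside(2) + some(1) + week(1) = 7

3-5-7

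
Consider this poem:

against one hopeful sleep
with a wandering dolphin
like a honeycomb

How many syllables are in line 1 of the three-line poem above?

6

Line 1: "against one hopeful sleep": 2+1+2+1 = 6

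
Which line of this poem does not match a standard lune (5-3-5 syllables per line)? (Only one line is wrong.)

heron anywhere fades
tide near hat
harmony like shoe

Line 1: "heron anywhere fades": 2+3+1 = 6 (expected 5)
Line 2: "tide near hat": 1+1+1 = 3 ✓
Line 3: "harmony like shoe": 3+1+1 = 5 ✓

Line 1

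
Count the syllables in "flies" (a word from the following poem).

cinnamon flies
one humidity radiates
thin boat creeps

"flies" has 1 syllable.

1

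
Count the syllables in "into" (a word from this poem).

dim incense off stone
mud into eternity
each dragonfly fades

"into" has 2 syllables.

2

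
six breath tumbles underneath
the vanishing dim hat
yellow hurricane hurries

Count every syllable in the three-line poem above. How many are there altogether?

20

Line 1: six(1) + breath(1) + tumbles(2) + underneath(3) = 7
Line 2: the(1) + vanishing(3) + dim(1) + hat(1) = 6
Line 3: yellow(2) + hurricane(3) + hurries(2) = 7
Total: 7 + 6 + 7 = 20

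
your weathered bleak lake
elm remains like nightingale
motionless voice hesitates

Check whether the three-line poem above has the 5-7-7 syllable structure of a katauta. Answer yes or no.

Line 1: your(1) + weathered(2) + bleak(1) + lake(1) = 5 ✓
Line 2: elm(1) + remains(2) + like(1) + nightingale(3) = 7 ✓
Line 3: motionless(3) + voice(1) + hesitates(3) = 7 ✓

Yes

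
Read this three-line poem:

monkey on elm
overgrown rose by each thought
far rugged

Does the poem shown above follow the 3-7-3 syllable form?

No

Line 1: "monkey on elm": 2+1+1 = 4 (expected 3)
Line 2: "overgrown rose by each thought": 3+1+1+1+1 = 7 ✓
Line 3: "far rugged": 1+2 = 3 ✓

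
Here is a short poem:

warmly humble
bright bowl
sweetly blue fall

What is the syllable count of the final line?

4

The final line: sweetly (2), blue (1), fall (1) → 4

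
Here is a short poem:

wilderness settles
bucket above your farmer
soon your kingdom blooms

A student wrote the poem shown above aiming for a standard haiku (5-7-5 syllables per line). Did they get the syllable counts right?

Yes

Line 1: "wilderness settles": 3+2 = 5 ✓
Line 2: "bucket above your farmer": 2+2+1+2 = 7 ✓
Line 3: "soon your kingdom blooms": 1+1+2+1 = 5 ✓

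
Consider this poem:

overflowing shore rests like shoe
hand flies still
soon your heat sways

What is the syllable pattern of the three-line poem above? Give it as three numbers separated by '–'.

8–3–4

Line 1: overflowing(4) + shore(1) + rests(1) + like(1) + shoe(1) = 8
Line 2: hand(1) + flies(1) + still(1) = 3
Line 3: soon(1) + your(1) + heat(1) + sways(1) = 4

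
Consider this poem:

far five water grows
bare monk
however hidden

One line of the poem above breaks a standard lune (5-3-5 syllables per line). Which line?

The second line

Line 1: far(1) + five(1) + water(2) + grows(1) = 5 ✓
Line 2: bare(1) + monk(1) = 2 (expected 3)
Line 3: however(3) + hidden(2) = 5 ✓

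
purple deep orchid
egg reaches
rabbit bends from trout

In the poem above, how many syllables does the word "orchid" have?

"orchid" has 2 syllables.

2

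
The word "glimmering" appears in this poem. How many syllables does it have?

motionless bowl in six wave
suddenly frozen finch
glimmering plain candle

3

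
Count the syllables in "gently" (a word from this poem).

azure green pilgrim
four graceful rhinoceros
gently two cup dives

2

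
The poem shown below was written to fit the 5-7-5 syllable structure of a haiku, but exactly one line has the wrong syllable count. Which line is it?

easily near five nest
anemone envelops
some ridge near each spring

The first line

Line 1: "easily near five nest": 3+1+1+1 = 6 (expected 5)
Line 2: "anemone envelops": 4+3 = 7 ✓
Line 3: "some ridge near each spring": 1+1+1+1+1 = 5 ✓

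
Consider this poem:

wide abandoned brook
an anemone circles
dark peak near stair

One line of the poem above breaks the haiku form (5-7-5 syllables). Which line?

The third line

Line 1: wide (1), abandoned (3), brook (1) → 5 ✓
Line 2: an (1), anemone (4), circles (2) → 7 ✓
Line 3: dark (1), peak (1), near (1), stair (1) → 4 (expected 5)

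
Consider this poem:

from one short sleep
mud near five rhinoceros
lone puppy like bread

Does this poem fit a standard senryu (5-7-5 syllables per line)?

No

Line 1: "from one short sleep": 1+1+1+1 = 4 (expected 5)
Line 2: "mud near five rhinoceros": 1+1+1+4 = 7 ✓
Line 3: "lone puppy like bread": 1+2+1+1 = 5 ✓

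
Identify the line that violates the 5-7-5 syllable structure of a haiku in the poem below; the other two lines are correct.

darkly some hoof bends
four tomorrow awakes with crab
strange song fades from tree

Line 1: "darkly some hoof bends": 2+1+1+1 = 5 ✓
Line 2: "four tomorrow awakes with crab": 1+3+2+1+1 = 8 (expected 7)
Line 3: "strange song fades from tree": 1+1+1+1+1 = 5 ✓

Line 2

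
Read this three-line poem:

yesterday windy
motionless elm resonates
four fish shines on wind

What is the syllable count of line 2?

Line 2: motionless(3) + elm(1) + resonates(3) = 7

7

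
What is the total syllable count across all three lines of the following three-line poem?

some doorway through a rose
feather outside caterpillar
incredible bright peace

Line 1: "some doorway through a rose": 1+2+1+1+1 = 6
Line 2: "feather outside caterpillar": 2+2+4 = 8
Line 3: "incredible bright peace": 4+1+1 = 6
Total: 6 + 8 + 6 = 20

20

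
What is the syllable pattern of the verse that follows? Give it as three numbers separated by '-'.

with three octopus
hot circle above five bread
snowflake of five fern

Line 1: with (1), three (1), octopus (3) → 5
Line 2: hot (1), circle (2), above (2), five (1), bread (1) → 7
Line 3: snowflake (2), of (1), five (1), fern (1) → 5

5-7-5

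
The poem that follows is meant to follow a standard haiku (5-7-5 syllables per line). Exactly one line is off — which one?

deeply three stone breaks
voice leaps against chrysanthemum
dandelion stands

Line 1: deeply(2) + three(1) + stone(1) + breaks(1) = 5 ✓
Line 2: voice(1) + leaps(1) + against(2) + chrysanthemum(4) = 8 (expected 7)
Line 3: dandelion(4) + stands(1) = 5 ✓

The second line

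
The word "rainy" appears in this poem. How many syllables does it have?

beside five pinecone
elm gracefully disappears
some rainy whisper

"rainy" has 2 syllables.

2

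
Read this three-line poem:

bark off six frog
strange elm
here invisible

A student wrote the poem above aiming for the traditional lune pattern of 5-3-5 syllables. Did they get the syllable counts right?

No

Line 1: bark (1), off (1), six (1), frog (1) → 4 (expected 5)
Line 2: strange (1), elm (1) → 2 (expected 3)
Line 3: here (1), invisible (4) → 5 ✓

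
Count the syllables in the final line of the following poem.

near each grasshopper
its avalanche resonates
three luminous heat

5

The final line: "three luminous heat": 1+3+1 = 5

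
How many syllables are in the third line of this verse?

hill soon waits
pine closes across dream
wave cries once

The third line: wave (1), cries (1), once (1) → 3

3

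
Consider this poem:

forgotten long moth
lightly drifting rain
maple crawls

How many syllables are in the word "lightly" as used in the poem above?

2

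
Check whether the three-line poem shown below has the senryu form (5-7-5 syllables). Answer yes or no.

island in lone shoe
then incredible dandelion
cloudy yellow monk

No

Line 1: "island in lone shoe": 2+1+1+1 = 5 ✓
Line 2: "then incredible dandelion": 1+4+4 = 9 (expected 7)
Line 3: "cloudy yellow monk": 2+2+1 = 5 ✓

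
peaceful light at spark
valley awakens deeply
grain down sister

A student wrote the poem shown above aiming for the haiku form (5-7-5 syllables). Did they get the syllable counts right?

Line 1: peaceful(2) + light(1) + at(1) + spark(1) = 5 ✓
Line 2: valley(2) + awakens(3) + deeply(2) = 7 ✓
Line 3: grain(1) + down(1) + sister(2) = 4 (expected 5)

No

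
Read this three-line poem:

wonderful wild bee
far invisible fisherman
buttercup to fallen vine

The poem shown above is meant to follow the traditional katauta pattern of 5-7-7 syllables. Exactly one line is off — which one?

Line 1: "wonderful wild bee": 3+1+1 = 5 ✓
Line 2: "far invisible fisherman": 1+4+3 = 8 (expected 7)
Line 3: "buttercup to fallen vine": 3+1+2+1 = 7 ✓

The second line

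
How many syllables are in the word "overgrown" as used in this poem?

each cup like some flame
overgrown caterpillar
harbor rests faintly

3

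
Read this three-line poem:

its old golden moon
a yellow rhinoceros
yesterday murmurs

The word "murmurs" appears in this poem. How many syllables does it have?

2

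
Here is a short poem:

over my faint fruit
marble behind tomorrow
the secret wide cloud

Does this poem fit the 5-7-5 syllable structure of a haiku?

Line 1: over(2) + my(1) + faint(1) + fruit(1) = 5 ✓
Line 2: marble(2) + behind(2) + tomorrow(3) = 7 ✓
Line 3: the(1) + secret(2) + wide(1) + cloud(1) = 5 ✓

Yes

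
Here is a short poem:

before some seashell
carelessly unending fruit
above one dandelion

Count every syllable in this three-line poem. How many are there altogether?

19

Line 1: before (2), some (1), seashell (2) → 5
Line 2: carelessly (3), unending (3), fruit (1) → 7
Line 3: above (2), one (1), dandelion (4) → 7
Total: 5 + 7 + 7 = 19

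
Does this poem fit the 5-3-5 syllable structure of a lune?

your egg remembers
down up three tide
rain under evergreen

No

Line 1: your (1), egg (1), remembers (3) → 5 ✓
Line 2: down (1), up (1), three (1), tide (1) → 4 (expected 3)
Line 3: rain (1), under (2), evergreen (3) → 6 (expected 5)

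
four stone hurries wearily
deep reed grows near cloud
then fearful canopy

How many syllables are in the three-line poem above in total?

Line 1: four(1) + stone(1) + hurries(2) + wearily(3) = 7
Line 2: deep(1) + reed(1) + grows(1) + near(1) + cloud(1) = 5
Line 3: then(1) + fearful(2) + canopy(3) = 6
Total: 7 + 5 + 6 = 18

18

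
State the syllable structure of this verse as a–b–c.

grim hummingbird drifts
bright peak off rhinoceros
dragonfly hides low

5–7–5

Line 1: grim(1) + hummingbird(3) + drifts(1) = 5
Line 2: bright(1) + peak(1) + off(1) + rhinoceros(4) = 7
Line 3: dragonfly(3) + hides(1) + low(1) = 5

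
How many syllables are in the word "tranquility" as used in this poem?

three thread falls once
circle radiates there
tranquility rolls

4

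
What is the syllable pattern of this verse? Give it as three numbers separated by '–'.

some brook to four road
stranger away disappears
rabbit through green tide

5–7–5

Line 1: some(1) + brook(1) + to(1) + four(1) + road(1) = 5
Line 2: stranger(2) + away(2) + disappears(3) = 7
Line 3: rabbit(2) + through(1) + green(1) + tide(1) = 5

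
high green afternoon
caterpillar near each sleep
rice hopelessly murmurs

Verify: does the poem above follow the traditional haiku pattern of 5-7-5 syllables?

Line 1: high (1), green (1), afternoon (3) → 5 ✓
Line 2: caterpillar (4), near (1), each (1), sleep (1) → 7 ✓
Line 3: rice (1), hopelessly (3), murmurs (2) → 6 (expected 5)

No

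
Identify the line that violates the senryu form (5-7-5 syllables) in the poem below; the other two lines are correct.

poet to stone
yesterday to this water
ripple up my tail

Line 1: poet (2), to (1), stone (1) → 4 (expected 5)
Line 2: yesterday (3), to (1), this (1), water (2) → 7 ✓
Line 3: ripple (2), up (1), my (1), tail (1) → 5 ✓

The first line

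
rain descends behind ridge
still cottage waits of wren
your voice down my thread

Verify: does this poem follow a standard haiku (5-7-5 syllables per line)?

No

Line 1: rain (1), descends (2), behind (2), ridge (1) → 6 (expected 5)
Line 2: still (1), cottage (2), waits (1), of (1), wren (1) → 6 (expected 7)
Line 3: your (1), voice (1), down (1), my (1), thread (1) → 5 ✓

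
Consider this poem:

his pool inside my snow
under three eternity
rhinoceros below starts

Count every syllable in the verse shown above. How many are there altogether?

Line 1: his (1), pool (1), inside (2), my (1), snow (1) → 6
Line 2: under (2), three (1), eternity (4) → 7
Line 3: rhinoceros (4), below (2), starts (1) → 7
Total: 6 + 7 + 7 = 20

20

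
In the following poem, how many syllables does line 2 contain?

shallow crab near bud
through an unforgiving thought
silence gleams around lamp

Line 2: through(1) + an(1) + unforgiving(4) + thought(1) = 7

7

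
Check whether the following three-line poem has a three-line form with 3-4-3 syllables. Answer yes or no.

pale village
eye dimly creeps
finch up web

Yes

Line 1: "pale village": 1+2 = 3 ✓
Line 2: "eye dimly creeps": 1+2+1 = 4 ✓
Line 3: "finch up web": 1+1+1 = 3 ✓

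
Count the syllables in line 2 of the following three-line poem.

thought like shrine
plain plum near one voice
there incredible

Line 2: plain (1), plum (1), near (1), one (1), voice (1) → 5

5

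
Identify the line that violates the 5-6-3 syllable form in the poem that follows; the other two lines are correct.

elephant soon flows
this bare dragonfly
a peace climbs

Line 1: elephant(3) + soon(1) + flows(1) = 5 ✓
Line 2: this(1) + bare(1) + dragonfly(3) = 5 (expected 6)
Line 3: a(1) + peace(1) + climbs(1) = 3 ✓

Line 2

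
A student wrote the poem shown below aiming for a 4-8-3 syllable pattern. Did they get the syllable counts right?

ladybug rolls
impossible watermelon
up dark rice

Yes

Line 1: ladybug (3), rolls (1) → 4 ✓
Line 2: impossible (4), watermelon (4) → 8 ✓
Line 3: up (1), dark (1), rice (1) → 3 ✓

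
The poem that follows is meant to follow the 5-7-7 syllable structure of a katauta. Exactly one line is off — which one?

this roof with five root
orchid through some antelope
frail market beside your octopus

Line 1: "this roof with five root": 1+1+1+1+1 = 5 ✓
Line 2: "orchid through some antelope": 2+1+1+3 = 7 ✓
Line 3: "frail market beside your octopus": 1+2+2+1+3 = 9 (expected 7)

Line 3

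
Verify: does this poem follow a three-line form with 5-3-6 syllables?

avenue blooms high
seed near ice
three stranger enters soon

Line 1: avenue(3) + blooms(1) + high(1) = 5 ✓
Line 2: seed(1) + near(1) + ice(1) = 3 ✓
Line 3: three(1) + stranger(2) + enters(2) + soon(1) = 6 ✓

Yes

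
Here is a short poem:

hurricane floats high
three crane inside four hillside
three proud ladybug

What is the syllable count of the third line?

5

The third line: three(1) + proud(1) + ladybug(3) = 5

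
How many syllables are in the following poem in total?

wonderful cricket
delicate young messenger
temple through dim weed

17

Line 1: "wonderful cricket": 3+2 = 5
Line 2: "delicate young messenger": 3+1+3 = 7
Line 3: "temple through dim weed": 2+1+1+1 = 5
Total: 5 + 7 + 5 = 17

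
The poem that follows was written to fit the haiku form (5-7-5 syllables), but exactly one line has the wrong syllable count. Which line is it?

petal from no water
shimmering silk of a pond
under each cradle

The first line

Line 1: "petal from no water": 2+1+1+2 = 6 (expected 5)
Line 2: "shimmering silk of a pond": 3+1+1+1+1 = 7 ✓
Line 3: "under each cradle": 2+1+2 = 5 ✓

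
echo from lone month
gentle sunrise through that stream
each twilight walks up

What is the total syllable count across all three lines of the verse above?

Line 1: "echo from lone month": 2+1+1+1 = 5
Line 2: "gentle sunrise through that stream": 2+2+1+1+1 = 7
Line 3: "each twilight walks up": 1+2+1+1 = 5
Total: 5 + 7 + 5 = 17

17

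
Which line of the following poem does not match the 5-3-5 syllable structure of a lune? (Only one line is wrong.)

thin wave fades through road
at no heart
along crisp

Line 1: thin(1) + wave(1) + fades(1) + through(1) + road(1) = 5 ✓
Line 2: at(1) + no(1) + heart(1) = 3 ✓
Line 3: along(2) + crisp(1) = 3 (expected 5)

Line 3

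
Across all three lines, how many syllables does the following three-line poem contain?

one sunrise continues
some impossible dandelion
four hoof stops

Line 1: one (1), sunrise (2), continues (3) → 6
Line 2: some (1), impossible (4), dandelion (4) → 9
Line 3: four (1), hoof (1), stops (1) → 3
Total: 6 + 9 + 3 = 18

18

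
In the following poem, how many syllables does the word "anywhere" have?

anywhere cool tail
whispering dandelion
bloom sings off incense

3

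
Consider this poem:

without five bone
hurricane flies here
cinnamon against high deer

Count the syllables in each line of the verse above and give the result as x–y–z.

Line 1: without(2) + five(1) + bone(1) = 4
Line 2: hurricane(3) + flies(1) + here(1) = 5
Line 3: cinnamon(3) + against(2) + high(1) + deer(1) = 7

4–5–7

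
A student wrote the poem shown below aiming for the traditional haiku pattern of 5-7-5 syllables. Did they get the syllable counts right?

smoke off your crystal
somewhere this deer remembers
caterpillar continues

No

Line 1: smoke (1), off (1), your (1), crystal (2) → 5 ✓
Line 2: somewhere (2), this (1), deer (1), remembers (3) → 7 ✓
Line 3: caterpillar (4), continues (3) → 7 (expected 5)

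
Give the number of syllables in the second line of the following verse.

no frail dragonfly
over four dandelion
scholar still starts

7

The second line: "over four dandelion": 2+1+4 = 7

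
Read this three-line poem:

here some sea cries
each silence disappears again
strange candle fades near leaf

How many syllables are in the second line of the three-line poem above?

The second line: each (1), silence (2), disappears (3), again (2) → 8

8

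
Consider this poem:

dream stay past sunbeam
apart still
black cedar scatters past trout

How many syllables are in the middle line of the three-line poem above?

3

The middle line: apart (2), still (1) → 3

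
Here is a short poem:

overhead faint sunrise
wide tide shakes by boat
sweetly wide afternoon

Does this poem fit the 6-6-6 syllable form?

No

Line 1: overhead (3), faint (1), sunrise (2) → 6 ✓
Line 2: wide (1), tide (1), shakes (1), by (1), boat (1) → 5 (expected 6)
Line 3: sweetly (2), wide (1), afternoon (3) → 6 ✓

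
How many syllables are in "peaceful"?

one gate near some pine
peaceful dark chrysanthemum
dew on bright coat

2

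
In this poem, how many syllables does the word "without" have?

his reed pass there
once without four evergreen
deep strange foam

2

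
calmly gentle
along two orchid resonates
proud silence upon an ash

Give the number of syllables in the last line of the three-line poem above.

7

The last line: "proud silence upon an ash": 1+2+2+1+1 = 7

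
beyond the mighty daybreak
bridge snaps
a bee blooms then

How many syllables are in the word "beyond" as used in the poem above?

"beyond" has 2 syllables.

2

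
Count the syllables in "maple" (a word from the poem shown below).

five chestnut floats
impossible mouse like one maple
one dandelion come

2

"maple" has 2 syllables.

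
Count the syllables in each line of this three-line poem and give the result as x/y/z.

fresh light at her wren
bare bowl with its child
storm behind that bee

Line 1: fresh (1), light (1), at (1), her (1), wren (1) → 5
Line 2: bare (1), bowl (1), with (1), its (1), child (1) → 5
Line 3: storm (1), behind (2), that (1), bee (1) → 5

5/5/5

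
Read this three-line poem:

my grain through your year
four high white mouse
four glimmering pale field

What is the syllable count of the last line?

The last line: four (1), glimmering (3), pale (1), field (1) → 6

6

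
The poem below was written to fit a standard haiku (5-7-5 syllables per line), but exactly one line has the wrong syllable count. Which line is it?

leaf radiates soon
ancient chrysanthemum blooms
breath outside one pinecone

Line 3

Line 1: leaf (1), radiates (3), soon (1) → 5 ✓
Line 2: ancient (2), chrysanthemum (4), blooms (1) → 7 ✓
Line 3: breath (1), outside (2), one (1), pinecone (2) → 6 (expected 5)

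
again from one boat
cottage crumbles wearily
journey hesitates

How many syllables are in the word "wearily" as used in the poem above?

3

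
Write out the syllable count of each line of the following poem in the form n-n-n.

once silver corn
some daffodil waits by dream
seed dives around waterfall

Line 1: "once silver corn": 1+2+1 = 4
Line 2: "some daffodil waits by dream": 1+3+1+1+1 = 7
Line 3: "seed dives around waterfall": 1+1+2+3 = 7

4-7-7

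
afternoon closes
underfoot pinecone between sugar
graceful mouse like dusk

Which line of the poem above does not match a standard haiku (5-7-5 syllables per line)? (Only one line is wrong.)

Line 1: afternoon(3) + closes(2) = 5 ✓
Line 2: underfoot(3) + pinecone(2) + between(2) + sugar(2) = 9 (expected 7)
Line 3: graceful(2) + mouse(1) + like(1) + dusk(1) = 5 ✓

Line 2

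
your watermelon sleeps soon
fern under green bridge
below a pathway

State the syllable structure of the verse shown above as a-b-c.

Line 1: your(1) + watermelon(4) + sleeps(1) + soon(1) = 7
Line 2: fern(1) + under(2) + green(1) + bridge(1) = 5
Line 3: below(2) + a(1) + pathway(2) = 5

7-5-5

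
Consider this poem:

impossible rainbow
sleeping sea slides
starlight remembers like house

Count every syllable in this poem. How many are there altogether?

Line 1: impossible (4), rainbow (2) → 6
Line 2: sleeping (2), sea (1), slides (1) → 4
Line 3: starlight (2), remembers (3), like (1), house (1) → 7
Total: 6 + 4 + 7 = 17

17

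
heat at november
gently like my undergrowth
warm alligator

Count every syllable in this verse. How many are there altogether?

17

Line 1: "heat at november": 1+1+3 = 5
Line 2: "gently like my undergrowth": 2+1+1+3 = 7
Line 3: "warm alligator": 1+4 = 5
Total: 5 + 7 + 5 = 17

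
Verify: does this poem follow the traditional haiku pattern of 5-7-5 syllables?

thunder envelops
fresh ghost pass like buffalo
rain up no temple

Yes

Line 1: thunder(2) + envelops(3) = 5 ✓
Line 2: fresh(1) + ghost(1) + pass(1) + like(1) + buffalo(3) = 7 ✓
Line 3: rain(1) + up(1) + no(1) + temple(2) = 5 ✓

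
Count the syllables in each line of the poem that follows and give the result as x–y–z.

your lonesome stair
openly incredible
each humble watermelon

Line 1: your(1) + lonesome(2) + stair(1) = 4
Line 2: openly(3) + incredible(4) = 7
Line 3: each(1) + humble(2) + watermelon(4) = 7

4–7–7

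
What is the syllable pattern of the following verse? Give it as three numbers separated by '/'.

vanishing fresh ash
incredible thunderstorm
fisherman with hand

Line 1: vanishing(3) + fresh(1) + ash(1) = 5
Line 2: incredible(4) + thunderstorm(3) = 7
Line 3: fisherman(3) + with(1) + hand(1) = 5

5/7/5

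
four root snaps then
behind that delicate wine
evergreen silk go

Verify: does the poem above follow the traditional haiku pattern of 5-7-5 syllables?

No

Line 1: "four root snaps then": 1+1+1+1 = 4 (expected 5)
Line 2: "behind that delicate wine": 2+1+3+1 = 7 ✓
Line 3: "evergreen silk go": 3+1+1 = 5 ✓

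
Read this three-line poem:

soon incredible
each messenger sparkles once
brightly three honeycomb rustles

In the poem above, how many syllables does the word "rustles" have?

2

"rustles" has 2 syllables.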